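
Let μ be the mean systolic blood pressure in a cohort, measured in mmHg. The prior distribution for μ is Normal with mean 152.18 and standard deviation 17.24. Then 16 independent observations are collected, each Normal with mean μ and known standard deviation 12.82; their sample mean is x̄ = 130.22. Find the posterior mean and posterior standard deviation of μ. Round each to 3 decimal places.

Prior precision 1/τ₀² = 1/17.24² = 0.00336454; data precision n/σ² = 16/12.82² = 0.0973518.
Posterior precision = 0.00336454 + 0.0973518 = 0.100716, giving posterior SD = 1/√0.100716 = 3.151.
Posterior mean = (0.00336454·152.18 + 0.0973518·130.22) / 0.100716 = 130.954.

Posterior mean ≈ 130.954; posterior SD ≈ 3.151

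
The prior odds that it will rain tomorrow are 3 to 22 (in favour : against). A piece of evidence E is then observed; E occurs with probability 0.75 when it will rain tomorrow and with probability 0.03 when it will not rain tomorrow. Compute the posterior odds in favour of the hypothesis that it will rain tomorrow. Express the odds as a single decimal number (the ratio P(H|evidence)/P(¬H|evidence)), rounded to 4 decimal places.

Prior odds = 3/22 = 0.13636. In log-odds, ln(0.13636) = -1.9924.
Add log likelihood ratio: ln(25.000) = 3.2189.
Posterior log-odds = 1.2264, so posterior odds = exp(1.2264) = 3.4091.

Posterior odds ≈ 3.4091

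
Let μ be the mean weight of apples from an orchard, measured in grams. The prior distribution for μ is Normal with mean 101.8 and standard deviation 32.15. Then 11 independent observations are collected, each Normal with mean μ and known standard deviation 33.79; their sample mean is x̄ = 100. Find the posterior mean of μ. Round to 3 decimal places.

With known σ, the Normal prior is conjugate. Weight on the data is w = (n/σ²)/(n/σ² + 1/τ₀²) = 0.00963421/(0.00963421+0.00096747) = 0.90874.
Posterior mean = w·x̄ + (1−w)·μ₀ = 0.90874·100 + 0.091256·101.8 = 100.164.

Posterior mean ≈ 100.164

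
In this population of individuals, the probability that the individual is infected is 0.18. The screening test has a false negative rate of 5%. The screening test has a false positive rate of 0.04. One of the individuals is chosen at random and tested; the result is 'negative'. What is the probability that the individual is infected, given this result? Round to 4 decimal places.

Write H for 'the individual is infected'. Prior odds H:¬H = 0.18/0.82 = 0.21951. For the 'negative' outcome, the likelihood ratio is 0.05/0.96 = 0.052083.
Posterior odds = 0.21951 × 0.052083 = 0.011433, so P(H|E) = 0.011433/(1+0.011433) = 0.0113.

P(H | E) ≈ 0.0113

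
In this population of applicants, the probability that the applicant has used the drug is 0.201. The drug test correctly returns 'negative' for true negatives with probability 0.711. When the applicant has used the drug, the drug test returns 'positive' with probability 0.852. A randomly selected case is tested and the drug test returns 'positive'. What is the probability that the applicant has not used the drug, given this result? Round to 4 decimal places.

P(¬H | E) ≈ 0.5742

Write H for 'the applicant has used the drug'. Prior odds H:¬H = 0.201/0.799 = 0.25156. For the 'positive' outcome, the likelihood ratio is 0.852/0.289 = 2.9481.
Posterior odds = 0.25156 × 2.9481 = 0.74164, so P(H|E) = 0.74164/(1+0.74164) = 0.4258. Then P(¬H|E) = 1 − 0.4258 = 0.5742.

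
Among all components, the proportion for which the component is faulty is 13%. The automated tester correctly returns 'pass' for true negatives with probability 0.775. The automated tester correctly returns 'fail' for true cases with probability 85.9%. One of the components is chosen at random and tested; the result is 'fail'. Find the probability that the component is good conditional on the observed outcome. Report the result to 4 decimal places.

Write H for 'the component is faulty'. Prior odds H:¬H = 0.13/0.87 = 0.14943. For the 'fail' outcome, the likelihood ratio is 0.859/0.225 = 3.8178.
Posterior odds = 0.14943 × 3.8178 = 0.57047, so P(H|E) = 0.57047/(1+0.57047) = 0.3632. Then P(¬H|E) = 1 − 0.3632 = 0.6368.

P(¬H | E) ≈ 0.6368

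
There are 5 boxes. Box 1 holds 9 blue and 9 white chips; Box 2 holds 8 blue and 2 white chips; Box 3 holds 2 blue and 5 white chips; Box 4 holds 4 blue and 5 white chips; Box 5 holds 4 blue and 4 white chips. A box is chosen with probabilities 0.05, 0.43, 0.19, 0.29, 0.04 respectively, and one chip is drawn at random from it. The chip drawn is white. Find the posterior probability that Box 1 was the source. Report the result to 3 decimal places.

P(white|Box 1) = 0.5; P(white|Box 2) = 0.2; P(white|Box 3) = 0.7143; P(white|Box 4) = 0.5556; P(white|Box 5) = 0.5.
Prior × likelihood for each source: 0.05·0.5=0.02500, 0.43·0.2=0.08600, 0.19·0.7143=0.1357, 0.29·0.5556=0.1611, 0.04·0.5=0.02000. Summing gives P(white) = 0.42783.
P(Box 1 | white) = 0.02500 / 0.42783 = 0.058.

Posterior probability ≈ 0.058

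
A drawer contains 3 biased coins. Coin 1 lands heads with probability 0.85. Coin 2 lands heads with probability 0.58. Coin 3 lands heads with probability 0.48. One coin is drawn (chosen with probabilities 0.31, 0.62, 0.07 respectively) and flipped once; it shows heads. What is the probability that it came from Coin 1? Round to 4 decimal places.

Posterior probability ≈ 0.4012

Tabulate prior·likelihood by source: [1] prior 0.31, lik 0.85, product 0.2635; [2] prior 0.62, lik 0.58, product 0.3596; [3] prior 0.07, lik 0.48, product 0.03360.
Normalizing constant = 0.65670; the posterior for Coin 1 is its product over the sum, 0.2635/0.65670 = 0.4012.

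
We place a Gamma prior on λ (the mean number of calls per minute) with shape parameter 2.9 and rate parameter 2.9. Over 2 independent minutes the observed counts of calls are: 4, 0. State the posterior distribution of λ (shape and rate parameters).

The Poisson likelihood adds the total count to the shape and the number of exposure periods to the rate. Here ∑xᵢ = 4 and n = 2, so shape 2.9→6.9 and rate 2.9→4.9.

Posterior: Gamma(shape=6.9, rate=4.9)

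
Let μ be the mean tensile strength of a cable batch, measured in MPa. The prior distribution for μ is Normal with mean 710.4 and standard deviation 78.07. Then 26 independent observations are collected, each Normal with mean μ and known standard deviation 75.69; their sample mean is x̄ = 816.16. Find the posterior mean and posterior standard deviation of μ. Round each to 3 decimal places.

Prior precision 1/τ₀² = 1/78.07² = 0.00016407; data precision n/σ² = 26/75.69² = 0.00453833.
Posterior precision = 0.00016407 + 0.00453833 = 0.00470240, giving posterior SD = 1/√0.00470240 = 14.583.
Posterior mean = (0.00016407·710.4 + 0.00453833·816.16) / 0.00470240 = 812.470.

Posterior mean ≈ 812.470; posterior SD ≈ 14.583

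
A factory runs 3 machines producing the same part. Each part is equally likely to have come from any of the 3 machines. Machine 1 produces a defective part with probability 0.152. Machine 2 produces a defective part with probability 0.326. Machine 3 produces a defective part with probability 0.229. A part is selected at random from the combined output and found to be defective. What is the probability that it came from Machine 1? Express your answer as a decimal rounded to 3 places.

P(defective|M1) = 0.152; P(defective|M2) = 0.326; P(defective|M3) = 0.229.
Prior × likelihood for each source: 0.333333·0.152=0.05067, 0.333333·0.326=0.1087, 0.333333·0.229=0.07633. Summing gives P(defective) = 0.23567.
P(Machine 1 | defective) = 0.05067 / 0.23567 = 0.215.

Posterior probability ≈ 0.215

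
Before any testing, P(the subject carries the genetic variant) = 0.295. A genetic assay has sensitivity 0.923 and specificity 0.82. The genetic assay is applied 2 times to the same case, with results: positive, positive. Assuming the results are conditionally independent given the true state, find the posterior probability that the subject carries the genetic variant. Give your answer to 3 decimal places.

Posterior P(H) ≈ 0.917

With H the event that the subject carries the genetic variant, the joint likelihood of the observed sequence is P(data|H) = 0.923·0.923 = 0.85193 and P(data|¬H) = 0.18·0.18 = 0.032400.
Bayes: P(H|data) = 0.295·0.85193 / (0.295·0.85193 + 0.705·0.032400) = 0.25132/0.27416 = 0.9167.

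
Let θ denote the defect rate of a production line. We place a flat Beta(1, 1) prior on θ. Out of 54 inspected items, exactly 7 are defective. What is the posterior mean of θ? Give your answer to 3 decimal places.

Posterior mean ≈ 0.143

The binomial likelihood is conjugate to the Beta prior: with 7 successes and 47 failures, the posterior is Beta(1+7, 1+47) = Beta(8, 48).
Posterior mean = α/(α+β) = 8/56 = 0.143.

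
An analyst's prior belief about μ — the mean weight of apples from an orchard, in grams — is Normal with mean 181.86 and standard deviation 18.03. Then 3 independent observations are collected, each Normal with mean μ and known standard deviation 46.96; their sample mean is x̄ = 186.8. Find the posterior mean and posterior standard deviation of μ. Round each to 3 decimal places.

With known σ, the Normal prior is conjugate. Weight on the data is w = (n/σ²)/(n/σ² + 1/τ₀²) = 0.00136040/(0.00136040+0.00307616) = 0.30663.
Posterior mean = w·x̄ + (1−w)·μ₀ = 0.30663·186.8 + 0.69337·181.86 = 183.375. Posterior variance = 1/(0.00136040+0.00307616) = 225.400, so SD = 15.013.

Posterior mean ≈ 183.375; posterior SD ≈ 15.013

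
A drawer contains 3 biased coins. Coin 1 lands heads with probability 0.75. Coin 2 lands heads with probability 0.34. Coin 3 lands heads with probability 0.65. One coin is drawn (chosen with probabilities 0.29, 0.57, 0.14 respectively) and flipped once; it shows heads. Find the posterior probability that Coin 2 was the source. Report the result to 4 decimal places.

Posterior probability ≈ 0.3858

Tabulate prior·likelihood by source: [1] prior 0.29, lik 0.75, product 0.2175; [2] prior 0.57, lik 0.34, product 0.1938; [3] prior 0.14, lik 0.65, product 0.09100.
Normalizing constant = 0.50230; the posterior for Coin 2 is its product over the sum, 0.1938/0.50230 = 0.3858.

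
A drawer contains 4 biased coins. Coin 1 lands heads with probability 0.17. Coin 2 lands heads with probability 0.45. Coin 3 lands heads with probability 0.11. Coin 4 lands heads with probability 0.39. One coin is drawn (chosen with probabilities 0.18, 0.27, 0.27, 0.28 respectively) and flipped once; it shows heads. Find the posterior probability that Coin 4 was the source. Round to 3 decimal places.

Tabulate prior·likelihood by source: [1] prior 0.18, lik 0.17, product 0.03060; [2] prior 0.27, lik 0.45, product 0.1215; [3] prior 0.27, lik 0.11, product 0.02970; [4] prior 0.28, lik 0.39, product 0.1092.
Normalizing constant = 0.29100; the posterior for Coin 4 is its product over the sum, 0.1092/0.29100 = 0.375.

Posterior probability ≈ 0.375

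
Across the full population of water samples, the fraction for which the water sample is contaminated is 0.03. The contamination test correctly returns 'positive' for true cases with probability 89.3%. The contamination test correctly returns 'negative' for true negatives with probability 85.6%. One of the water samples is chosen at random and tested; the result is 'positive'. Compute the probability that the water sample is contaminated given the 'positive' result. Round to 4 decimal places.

P(H | E) ≈ 0.1609

Let H be the event that the water sample is contaminated. P(H) = 0.03, so P(¬H) = 0.97. With E the 'positive' result, P(E|H) = 0.893 and P(E|¬H) = 0.144.
P(E) = 0.893·0.03 + 0.144·0.97 = 0.026790 + 0.13968 = 0.16647.
By Bayes' theorem, P(H|E) = 0.026790 / 0.16647 = 0.1609.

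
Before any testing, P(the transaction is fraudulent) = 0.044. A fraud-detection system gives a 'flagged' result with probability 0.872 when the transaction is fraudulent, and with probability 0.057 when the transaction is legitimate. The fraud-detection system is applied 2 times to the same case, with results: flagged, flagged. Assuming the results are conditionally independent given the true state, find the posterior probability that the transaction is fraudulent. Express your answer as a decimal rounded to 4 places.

Let H be the event that the transaction is fraudulent; start with P(H) = 0.044. P('flagged'|H) = 0.872, P('flagged'|¬H) = 0.057.
Update on result 1 ('flagged'): P(H) ← 0.872·0.0440 / (0.872·0.0440 + 0.057·0.9560) = 0.038368/0.092860 = 0.4132.
Update on result 2 ('flagged'): P(H) ← 0.872·0.4132 / (0.872·0.4132 + 0.057·0.5868) = 0.36029/0.39374 = 0.9150.

Posterior P(H) ≈ 0.9150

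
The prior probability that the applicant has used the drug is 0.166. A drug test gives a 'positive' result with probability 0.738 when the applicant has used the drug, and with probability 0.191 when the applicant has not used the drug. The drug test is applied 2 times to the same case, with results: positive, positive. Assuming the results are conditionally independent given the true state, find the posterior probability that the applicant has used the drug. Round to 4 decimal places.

With H the event that the applicant has used the drug, the joint likelihood of the observed sequence is P(data|H) = 0.738·0.738 = 0.54464 and P(data|¬H) = 0.191·0.191 = 0.036481.
Bayes: P(H|data) = 0.166·0.54464 / (0.166·0.54464 + 0.834·0.036481) = 0.090411/0.12084 = 0.7482.

Posterior P(H) ≈ 0.7482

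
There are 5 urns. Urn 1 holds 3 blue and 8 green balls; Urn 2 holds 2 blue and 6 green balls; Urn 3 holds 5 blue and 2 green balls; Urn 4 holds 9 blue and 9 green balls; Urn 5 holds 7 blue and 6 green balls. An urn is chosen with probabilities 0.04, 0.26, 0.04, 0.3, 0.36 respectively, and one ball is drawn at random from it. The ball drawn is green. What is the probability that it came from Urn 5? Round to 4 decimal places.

Posterior probability ≈ 0.3012

P(green|Urn 1) = 0.7273; P(green|Urn 2) = 0.75; P(green|Urn 3) = 0.2857; P(green|Urn 4) = 0.5; P(green|Urn 5) = 0.4615.
Prior × likelihood for each source: 0.04·0.7273=0.02909, 0.26·0.75=0.1950, 0.04·0.2857=0.01143, 0.3·0.5=0.1500, 0.36·0.4615=0.1662. Summing gives P(green) = 0.55167.
P(Urn 5 | green) = 0.1662 / 0.55167 = 0.3012.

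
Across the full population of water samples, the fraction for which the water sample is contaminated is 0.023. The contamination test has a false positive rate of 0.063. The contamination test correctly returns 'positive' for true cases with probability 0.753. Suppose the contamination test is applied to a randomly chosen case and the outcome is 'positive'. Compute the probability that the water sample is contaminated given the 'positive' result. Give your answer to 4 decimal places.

Let H be the event that the water sample is contaminated. P(H) = 0.023, so P(¬H) = 0.977. With E the 'positive' result, P(E|H) = 0.753 and P(E|¬H) = 0.063.
P(E) = 0.753·0.023 + 0.063·0.977 = 0.017319 + 0.061551 = 0.078870.
By Bayes' theorem, P(H|E) = 0.017319 / 0.078870 = 0.2196.

P(H | E) ≈ 0.2196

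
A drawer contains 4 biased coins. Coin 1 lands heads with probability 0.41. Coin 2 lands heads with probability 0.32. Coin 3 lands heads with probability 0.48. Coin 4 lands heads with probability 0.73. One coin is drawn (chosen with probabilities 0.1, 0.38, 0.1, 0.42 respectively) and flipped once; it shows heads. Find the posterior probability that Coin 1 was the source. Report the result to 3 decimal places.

Posterior probability ≈ 0.079

Tabulate prior·likelihood by source: [1] prior 0.1, lik 0.41, product 0.04100; [2] prior 0.38, lik 0.32, product 0.1216; [3] prior 0.1, lik 0.48, product 0.04800; [4] prior 0.42, lik 0.73, product 0.3066.
Normalizing constant = 0.51720; the posterior for Coin 1 is its product over the sum, 0.04100/0.51720 = 0.079.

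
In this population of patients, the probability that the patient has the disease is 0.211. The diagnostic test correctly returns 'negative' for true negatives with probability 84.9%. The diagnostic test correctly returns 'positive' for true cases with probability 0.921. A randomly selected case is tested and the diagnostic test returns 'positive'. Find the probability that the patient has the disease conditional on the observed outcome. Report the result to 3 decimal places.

P(H | E) ≈ 0.620

Let H be the event that the patient has the disease. P(H) = 0.211, so P(¬H) = 0.789. With E the 'positive' result, P(E|H) = 0.921 and P(E|¬H) = 0.151.
P(E) = 0.921·0.211 + 0.151·0.789 = 0.19433 + 0.11914 = 0.31347.
By Bayes' theorem, P(H|E) = 0.19433 / 0.31347 = 0.620.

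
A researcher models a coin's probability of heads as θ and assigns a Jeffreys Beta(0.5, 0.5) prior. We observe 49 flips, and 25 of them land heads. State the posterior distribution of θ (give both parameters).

Observing 25 successes and 24 failures updates Beta(0.5, 0.5) by adding the success and failure counts to the two shape parameters: α = 0.5+25 = 25.5, β = 0.5+24 = 24.5.

Posterior: Beta(25.5, 24.5)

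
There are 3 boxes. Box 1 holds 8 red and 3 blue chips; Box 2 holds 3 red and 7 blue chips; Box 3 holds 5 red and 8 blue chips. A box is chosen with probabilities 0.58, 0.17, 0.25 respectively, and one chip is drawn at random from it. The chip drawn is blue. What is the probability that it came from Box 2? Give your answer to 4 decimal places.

Posterior probability ≈ 0.2761

Tabulate prior·likelihood by source: [1] prior 0.58, lik 0.2727, product 0.1582; [2] prior 0.17, lik 0.7, product 0.1190; [3] prior 0.25, lik 0.6154, product 0.1538.
Normalizing constant = 0.43103; the posterior for Box 2 is its product over the sum, 0.1190/0.43103 = 0.2761.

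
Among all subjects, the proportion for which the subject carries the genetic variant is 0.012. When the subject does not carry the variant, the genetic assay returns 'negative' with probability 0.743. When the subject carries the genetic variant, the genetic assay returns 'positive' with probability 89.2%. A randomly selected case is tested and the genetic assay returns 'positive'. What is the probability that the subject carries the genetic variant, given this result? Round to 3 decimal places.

Write H for 'the subject carries the genetic variant'. Prior odds H:¬H = 0.012/0.988 = 0.012146. For the 'positive' outcome, the likelihood ratio is 0.892/0.257 = 3.4708.
Posterior odds = 0.012146 × 3.4708 = 0.042156, so P(H|E) = 0.042156/(1+0.042156) = 0.040.

P(H | E) ≈ 0.040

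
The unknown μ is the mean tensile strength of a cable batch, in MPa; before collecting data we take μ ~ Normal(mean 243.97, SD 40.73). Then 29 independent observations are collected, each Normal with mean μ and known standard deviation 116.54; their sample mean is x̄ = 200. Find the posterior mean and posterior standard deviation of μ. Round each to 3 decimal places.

Posterior mean ≈ 209.680; posterior SD ≈ 19.111

Prior precision 1/τ₀² = 1/40.73² = 0.00060280; data precision n/σ² = 29/116.54² = 0.00213525.
Posterior precision = 0.00060280 + 0.00213525 = 0.00273804, giving posterior SD = 1/√0.00273804 = 19.111.
Posterior mean = (0.00060280·243.97 + 0.00213525·200) / 0.00273804 = 209.680.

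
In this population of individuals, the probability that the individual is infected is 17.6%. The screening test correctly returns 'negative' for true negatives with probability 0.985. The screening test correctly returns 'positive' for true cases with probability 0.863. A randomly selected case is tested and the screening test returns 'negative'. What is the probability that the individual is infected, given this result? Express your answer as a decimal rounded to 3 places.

P(H | E) ≈ 0.029

Let H be the event that the individual is infected. P(H) = 0.176, so P(¬H) = 0.824. With E the 'negative' result, P(E|H) = 0.137 and P(E|¬H) = 0.985.
P(E) = 0.137·0.176 + 0.985·0.824 = 0.024112 + 0.81164 = 0.83575.
By Bayes' theorem, P(H|E) = 0.024112 / 0.83575 = 0.029.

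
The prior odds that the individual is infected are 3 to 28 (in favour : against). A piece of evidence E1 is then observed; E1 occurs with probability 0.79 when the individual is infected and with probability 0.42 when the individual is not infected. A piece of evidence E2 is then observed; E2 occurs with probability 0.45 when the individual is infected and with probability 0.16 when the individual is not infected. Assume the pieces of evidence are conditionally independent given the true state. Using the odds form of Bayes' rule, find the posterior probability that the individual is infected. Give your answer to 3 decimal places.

Posterior probability ≈ 0.362

Prior odds = 3/28 = 0.10714.
Likelihood ratio for E1 = 0.79/0.42 = 1.8810.
Likelihood ratio for E2 = 0.45/0.16 = 2.8125.
Posterior odds = prior odds × LR₁ × LR₂ = 0.56680.
Posterior probability = odds/(1+odds) = 0.56680/1.5668 = 0.362.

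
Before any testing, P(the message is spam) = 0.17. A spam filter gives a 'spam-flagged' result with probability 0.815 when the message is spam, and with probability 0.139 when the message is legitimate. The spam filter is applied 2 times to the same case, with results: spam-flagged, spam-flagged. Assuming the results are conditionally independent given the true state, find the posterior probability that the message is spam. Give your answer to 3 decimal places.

Posterior P(H) ≈ 0.876

With H the event that the message is spam, the joint likelihood of the observed sequence is P(data|H) = 0.815·0.815 = 0.66422 and P(data|¬H) = 0.139·0.139 = 0.019321.
Bayes: P(H|data) = 0.17·0.66422 / (0.17·0.66422 + 0.83·0.019321) = 0.11292/0.12895 = 0.8756.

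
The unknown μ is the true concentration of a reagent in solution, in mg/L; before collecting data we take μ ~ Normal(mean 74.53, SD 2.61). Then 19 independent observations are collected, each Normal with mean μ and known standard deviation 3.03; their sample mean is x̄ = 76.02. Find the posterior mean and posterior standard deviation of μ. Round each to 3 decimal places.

Prior precision 1/τ₀² = 1/2.61² = 0.146798; data precision n/σ² = 19/3.03² = 2.06951.
Posterior precision = 0.146798 + 2.06951 = 2.21631, giving posterior SD = 1/√2.21631 = 0.672.
Posterior mean = (0.146798·74.53 + 2.06951·76.02) / 2.21631 = 75.921.

Posterior mean ≈ 75.921; posterior SD ≈ 0.672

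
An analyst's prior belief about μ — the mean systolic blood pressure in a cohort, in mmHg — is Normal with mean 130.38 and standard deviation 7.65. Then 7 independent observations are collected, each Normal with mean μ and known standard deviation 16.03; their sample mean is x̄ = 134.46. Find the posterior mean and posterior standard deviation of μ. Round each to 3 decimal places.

With known σ, the Normal prior is conjugate. Weight on the data is w = (n/σ²)/(n/σ² + 1/τ₀²) = 0.0272415/(0.0272415+0.0170874) = 0.61453.
Posterior mean = w·x̄ + (1−w)·μ₀ = 0.61453·134.46 + 0.38547·130.38 = 132.887. Posterior variance = 1/(0.0272415+0.0170874) = 22.5586, so SD = 4.750.

Posterior mean ≈ 132.887; posterior SD ≈ 4.750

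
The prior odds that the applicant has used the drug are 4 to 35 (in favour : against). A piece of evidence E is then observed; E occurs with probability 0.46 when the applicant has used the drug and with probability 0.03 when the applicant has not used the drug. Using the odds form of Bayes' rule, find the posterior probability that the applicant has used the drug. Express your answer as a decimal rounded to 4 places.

Prior odds = 4/35 = 0.11429. In log-odds, ln(0.11429) = -2.1691.
Add log likelihood ratio: ln(15.333) = 2.7300.
Posterior log-odds = 0.56098, so posterior odds = exp(0.56098) = 1.7524. Converting, P(H|E) = 1.7524/2.7524 = 0.6367.

Posterior probability ≈ 0.6367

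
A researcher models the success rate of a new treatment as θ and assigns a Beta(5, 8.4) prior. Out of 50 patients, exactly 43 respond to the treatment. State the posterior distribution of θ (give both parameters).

Observing 43 successes and 7 failures updates Beta(5, 8.4) by adding the success and failure counts to the two shape parameters: α = 5+43 = 48, β = 8.4+7 = 15.4.

Posterior: Beta(48, 15.4)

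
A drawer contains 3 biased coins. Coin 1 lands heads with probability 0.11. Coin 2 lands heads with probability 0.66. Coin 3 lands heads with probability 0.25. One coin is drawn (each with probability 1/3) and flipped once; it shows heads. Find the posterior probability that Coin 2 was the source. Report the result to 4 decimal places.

Posterior probability ≈ 0.6471

Tabulate prior·likelihood by source: [1] prior 0.333333, lik 0.11, product 0.03667; [2] prior 0.333333, lik 0.66, product 0.2200; [3] prior 0.333333, lik 0.25, product 0.08333.
Normalizing constant = 0.34000; the posterior for Coin 2 is its product over the sum, 0.2200/0.34000 = 0.6471.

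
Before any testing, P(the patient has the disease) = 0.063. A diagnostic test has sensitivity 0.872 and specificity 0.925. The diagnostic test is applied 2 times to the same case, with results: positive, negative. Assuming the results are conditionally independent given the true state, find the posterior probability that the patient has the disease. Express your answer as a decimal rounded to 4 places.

Posterior P(H) ≈ 0.0976

Let H be the event that the patient has the disease; start with P(H) = 0.063. P('positive'|H) = 0.872, P('positive'|¬H) = 0.075.
Update on result 1 ('positive'): P(H) ← 0.872·0.0630 / (0.872·0.0630 + 0.075·0.9370) = 0.054936/0.12521 = 0.4387.
Update on result 2 ('negative'): P(H) ← 0.128·0.4387 / (0.128·0.4387 + 0.925·0.5613) = 0.056160/0.57532 = 0.0976.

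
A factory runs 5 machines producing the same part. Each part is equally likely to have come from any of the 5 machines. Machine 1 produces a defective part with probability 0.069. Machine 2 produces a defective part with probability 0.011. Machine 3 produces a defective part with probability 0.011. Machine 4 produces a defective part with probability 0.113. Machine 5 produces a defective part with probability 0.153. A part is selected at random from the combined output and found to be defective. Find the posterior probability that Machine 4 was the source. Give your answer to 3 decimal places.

P(defective|M1) = 0.069; P(defective|M2) = 0.011; P(defective|M3) = 0.011; P(defective|M4) = 0.113; P(defective|M5) = 0.153.
Prior × likelihood for each source: 0.2·0.069=0.01380, 0.2·0.011=0.002200, 0.2·0.011=0.002200, 0.2·0.113=0.02260, 0.2·0.153=0.03060. Summing gives P(defective) = 0.071400.
P(Machine 4 | defective) = 0.02260 / 0.071400 = 0.317.

Posterior probability ≈ 0.317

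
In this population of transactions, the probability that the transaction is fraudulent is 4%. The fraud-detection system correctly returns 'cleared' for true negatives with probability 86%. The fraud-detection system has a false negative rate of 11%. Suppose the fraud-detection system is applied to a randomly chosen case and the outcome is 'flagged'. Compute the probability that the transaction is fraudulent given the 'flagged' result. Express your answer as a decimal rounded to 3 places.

P(H | E) ≈ 0.209

Write H for 'the transaction is fraudulent'. Prior odds H:¬H = 0.04/0.96 = 0.041667. For the 'flagged' outcome, the likelihood ratio is 0.89/0.14 = 6.3571.
Posterior odds = 0.041667 × 6.3571 = 0.26488, so P(H|E) = 0.26488/(1+0.26488) = 0.209.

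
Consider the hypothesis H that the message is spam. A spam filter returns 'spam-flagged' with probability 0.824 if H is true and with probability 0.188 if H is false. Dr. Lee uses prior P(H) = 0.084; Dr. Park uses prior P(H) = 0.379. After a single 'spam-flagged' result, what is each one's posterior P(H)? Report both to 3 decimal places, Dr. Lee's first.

Dr. Lee: 0.287; Dr. Park: 0.728

The likelihood ratio for a 'spam-flagged' result is 0.824/0.188 = 4.3830.
Dr. Lee: prior odds 0.084/0.916 = 0.091703; posterior odds 0.40193; posterior probability 0.287.
Dr. Park: prior odds 0.379/0.621 = 0.61031; posterior odds 2.6750; posterior probability 0.728.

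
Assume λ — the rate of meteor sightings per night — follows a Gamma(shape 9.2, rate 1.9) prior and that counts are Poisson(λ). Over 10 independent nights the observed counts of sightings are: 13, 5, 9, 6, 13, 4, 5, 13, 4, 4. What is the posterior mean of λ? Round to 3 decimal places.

The Poisson likelihood adds the total count to the shape and the number of exposure periods to the rate. Here ∑xᵢ = 76 and n = 10, so shape 9.2→85.2 and rate 1.9→11.9.
E[λ | data] = 85.2/11.9 = 7.160.

Posterior mean ≈ 7.160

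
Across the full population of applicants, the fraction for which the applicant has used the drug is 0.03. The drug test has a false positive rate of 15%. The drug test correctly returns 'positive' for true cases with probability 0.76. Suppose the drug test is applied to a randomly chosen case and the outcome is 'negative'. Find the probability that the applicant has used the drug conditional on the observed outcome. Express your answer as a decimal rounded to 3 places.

Let H be the event that the applicant has used the drug. P(H) = 0.03, so P(¬H) = 0.97. With E the 'negative' result, P(E|H) = 0.24 and P(E|¬H) = 0.85.
P(E) = 0.24·0.03 + 0.85·0.97 = 0.0072000 + 0.82450 = 0.83170.
By Bayes' theorem, P(H|E) = 0.0072000 / 0.83170 = 0.009.

P(H | E) ≈ 0.009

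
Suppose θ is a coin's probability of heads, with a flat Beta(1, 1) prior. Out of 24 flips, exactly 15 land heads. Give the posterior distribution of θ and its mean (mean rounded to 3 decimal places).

Observing 15 successes and 9 failures updates Beta(1, 1) by adding the success and failure counts to the two shape parameters: α = 1+15 = 16, β = 1+9 = 10.
E[θ | data] = 16/(16+10) = 0.615.

Posterior: Beta(16, 10); mean ≈ 0.615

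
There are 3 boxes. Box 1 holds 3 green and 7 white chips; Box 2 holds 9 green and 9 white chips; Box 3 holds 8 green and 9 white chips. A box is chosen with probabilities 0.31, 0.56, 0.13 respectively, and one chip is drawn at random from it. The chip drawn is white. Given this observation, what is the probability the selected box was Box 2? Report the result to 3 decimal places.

Posterior probability ≈ 0.495

P(white|Box 1) = 0.7; P(white|Box 2) = 0.5; P(white|Box 3) = 0.5294.
Prior × likelihood for each source: 0.31·0.7=0.2170, 0.56·0.5=0.2800, 0.13·0.5294=0.06882. Summing gives P(white) = 0.56582.
P(Box 2 | white) = 0.2800 / 0.56582 = 0.495.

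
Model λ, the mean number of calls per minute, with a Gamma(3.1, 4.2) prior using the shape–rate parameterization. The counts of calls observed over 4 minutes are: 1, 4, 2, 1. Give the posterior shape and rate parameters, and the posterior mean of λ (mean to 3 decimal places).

Posterior: Gamma(shape=11.1, rate=8.2); mean ≈ 1.354

Total count ∑xᵢ = 8 over n = 4 minutes.
Gamma is conjugate to the Poisson likelihood: posterior is Gamma(shape = 3.1+8 = 11.1, rate = 4.2+4 = 8.2).
Posterior mean = shape/rate = 11.1/8.2 = 1.354.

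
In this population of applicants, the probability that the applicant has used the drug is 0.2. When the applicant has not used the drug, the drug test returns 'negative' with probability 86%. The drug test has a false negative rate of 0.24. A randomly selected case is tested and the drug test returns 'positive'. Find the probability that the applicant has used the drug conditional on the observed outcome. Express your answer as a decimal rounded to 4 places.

P(H | E) ≈ 0.5758

Write H for 'the applicant has used the drug'. Prior odds H:¬H = 0.2/0.8 = 0.25000. For the 'positive' outcome, the likelihood ratio is 0.76/0.14 = 5.4286.
Posterior odds = 0.25000 × 5.4286 = 1.3571, so P(H|E) = 1.3571/(1+1.3571) = 0.5758.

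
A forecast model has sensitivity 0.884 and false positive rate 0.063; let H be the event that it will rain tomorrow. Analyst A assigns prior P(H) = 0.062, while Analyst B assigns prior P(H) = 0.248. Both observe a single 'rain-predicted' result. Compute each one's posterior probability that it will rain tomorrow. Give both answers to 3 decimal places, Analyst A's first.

Analyst A: 0.481; Analyst B: 0.822

The likelihood ratio for a 'rain-predicted' result is 0.884/0.063 = 14.032.
Analyst A: prior odds 0.062/0.938 = 0.066098; posterior odds 0.92747; posterior probability 0.481.
Analyst B: prior odds 0.248/0.752 = 0.32979; posterior odds 4.6275; posterior probability 0.822.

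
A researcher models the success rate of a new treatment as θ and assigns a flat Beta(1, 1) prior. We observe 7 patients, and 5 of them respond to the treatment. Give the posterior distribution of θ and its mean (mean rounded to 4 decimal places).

The binomial likelihood is conjugate to the Beta prior: with 5 successes and 2 failures, the posterior is Beta(1+5, 1+2) = Beta(6, 3).
Posterior mean = α/(α+β) = 6/9 = 0.6667.

Posterior: Beta(6, 3); mean ≈ 0.6667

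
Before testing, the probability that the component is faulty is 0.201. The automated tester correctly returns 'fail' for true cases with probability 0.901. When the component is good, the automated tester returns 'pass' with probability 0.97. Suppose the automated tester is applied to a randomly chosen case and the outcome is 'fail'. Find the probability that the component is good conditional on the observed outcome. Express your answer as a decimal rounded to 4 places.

Write H for 'the component is faulty'. Prior odds H:¬H = 0.201/0.799 = 0.25156. For the 'fail' outcome, the likelihood ratio is 0.901/0.03 = 30.033.
Posterior odds = 0.25156 × 30.033 = 7.5553, so P(H|E) = 7.5553/(1+7.5553) = 0.8831. Then P(¬H|E) = 1 − 0.8831 = 0.1169.

P(¬H | E) ≈ 0.1169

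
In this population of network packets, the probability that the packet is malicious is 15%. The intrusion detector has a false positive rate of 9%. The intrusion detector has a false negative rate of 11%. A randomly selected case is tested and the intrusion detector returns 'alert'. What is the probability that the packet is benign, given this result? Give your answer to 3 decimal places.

P(¬H | E) ≈ 0.364

Write H for 'the packet is malicious'. Prior odds H:¬H = 0.15/0.85 = 0.17647. For the 'alert' outcome, the likelihood ratio is 0.89/0.09 = 9.8889.
Posterior odds = 0.17647 × 9.8889 = 1.7451, so P(H|E) = 1.7451/(1+1.7451) = 0.636. Then P(¬H|E) = 1 − 0.636 = 0.364.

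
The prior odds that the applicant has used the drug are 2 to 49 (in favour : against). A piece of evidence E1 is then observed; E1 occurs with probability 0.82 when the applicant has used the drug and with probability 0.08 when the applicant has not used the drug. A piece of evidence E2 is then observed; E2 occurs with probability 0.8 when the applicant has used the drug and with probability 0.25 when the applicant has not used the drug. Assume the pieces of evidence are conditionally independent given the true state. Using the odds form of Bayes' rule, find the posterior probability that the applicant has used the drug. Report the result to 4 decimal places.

Posterior probability ≈ 0.5724

Prior odds = 2/49 = 0.040816. In log-odds, ln(0.040816) = -3.1987.
Add log likelihood ratios: ln(10.250) + ln(3.2000) = 3.4904.
Posterior log-odds = 0.29176, so posterior odds = exp(0.29176) = 1.3388. Converting, P(H|E) = 1.3388/2.3388 = 0.5724.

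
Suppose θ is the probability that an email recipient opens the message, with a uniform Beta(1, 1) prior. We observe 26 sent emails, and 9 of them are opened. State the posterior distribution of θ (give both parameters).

The binomial likelihood is conjugate to the Beta prior: with 9 successes and 17 failures, the posterior is Beta(1+9, 1+17) = Beta(10, 18).

Posterior: Beta(10, 18)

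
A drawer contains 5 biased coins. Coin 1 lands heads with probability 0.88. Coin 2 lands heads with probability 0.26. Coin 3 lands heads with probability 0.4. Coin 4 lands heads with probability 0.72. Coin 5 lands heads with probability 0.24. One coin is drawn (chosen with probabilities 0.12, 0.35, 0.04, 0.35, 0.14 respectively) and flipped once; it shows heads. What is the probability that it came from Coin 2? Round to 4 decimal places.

Posterior probability ≈ 0.1827

P(heads|C1) = 0.88; P(heads|C2) = 0.26; P(heads|C3) = 0.4; P(heads|C4) = 0.72; P(heads|C5) = 0.24.
Prior × likelihood for each source: 0.12·0.88=0.1056, 0.35·0.26=0.09100, 0.04·0.4=0.01600, 0.35·0.72=0.2520, 0.14·0.24=0.03360. Summing gives P(heads) = 0.49820.
P(Coin 2 | heads) = 0.09100 / 0.49820 = 0.1827.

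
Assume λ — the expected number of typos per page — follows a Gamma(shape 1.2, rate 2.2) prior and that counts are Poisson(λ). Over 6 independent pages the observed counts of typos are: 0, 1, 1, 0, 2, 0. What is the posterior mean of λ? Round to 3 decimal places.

The Poisson likelihood adds the total count to the shape and the number of exposure periods to the rate. Here ∑xᵢ = 4 and n = 6, so shape 1.2→5.2 and rate 2.2→8.2.
E[λ | data] = 5.2/8.2 = 0.634.

Posterior mean ≈ 0.634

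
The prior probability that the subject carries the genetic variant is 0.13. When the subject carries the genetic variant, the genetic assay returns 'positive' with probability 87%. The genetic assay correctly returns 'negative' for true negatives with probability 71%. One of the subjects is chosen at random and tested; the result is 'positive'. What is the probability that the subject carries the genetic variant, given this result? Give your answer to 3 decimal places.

Let H be the event that the subject carries the genetic variant. P(H) = 0.13, so P(¬H) = 0.87. With E the 'positive' result, P(E|H) = 0.87 and P(E|¬H) = 0.29.
P(E) = 0.87·0.13 + 0.29·0.87 = 0.11310 + 0.25230 = 0.36540.
By Bayes' theorem, P(H|E) = 0.11310 / 0.36540 = 0.310.

P(H | E) ≈ 0.310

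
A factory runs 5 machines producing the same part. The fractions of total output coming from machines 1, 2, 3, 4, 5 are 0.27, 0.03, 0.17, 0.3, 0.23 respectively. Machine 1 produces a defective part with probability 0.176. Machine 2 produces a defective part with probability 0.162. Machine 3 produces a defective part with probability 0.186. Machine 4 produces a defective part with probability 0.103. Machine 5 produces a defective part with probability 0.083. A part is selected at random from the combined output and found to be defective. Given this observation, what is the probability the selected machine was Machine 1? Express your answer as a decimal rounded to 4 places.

Posterior probability ≈ 0.3547

Tabulate prior·likelihood by source: [1] prior 0.27, lik 0.176, product 0.04752; [2] prior 0.03, lik 0.162, product 0.004860; [3] prior 0.17, lik 0.186, product 0.03162; [4] prior 0.3, lik 0.103, product 0.03090; [5] prior 0.23, lik 0.083, product 0.01909.
Normalizing constant = 0.13399; the posterior for Machine 1 is its product over the sum, 0.04752/0.13399 = 0.3547.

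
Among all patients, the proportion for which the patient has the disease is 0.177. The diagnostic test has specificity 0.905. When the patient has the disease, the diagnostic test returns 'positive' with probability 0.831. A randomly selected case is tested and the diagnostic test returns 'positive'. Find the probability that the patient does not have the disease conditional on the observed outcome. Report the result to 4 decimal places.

P(¬H | E) ≈ 0.3471

Let H be the event that the patient has the disease. P(H) = 0.177, so P(¬H) = 0.823. With E the 'positive' result, P(E|H) = 0.831 and P(E|¬H) = 0.095.
P(E) = 0.831·0.177 + 0.095·0.823 = 0.14709 + 0.078185 = 0.22527.
By Bayes' theorem, P(H|E) = 0.14709 / 0.22527 = 0.6529. Hence P(¬H|E) = 1 − 0.6529 = 0.3471.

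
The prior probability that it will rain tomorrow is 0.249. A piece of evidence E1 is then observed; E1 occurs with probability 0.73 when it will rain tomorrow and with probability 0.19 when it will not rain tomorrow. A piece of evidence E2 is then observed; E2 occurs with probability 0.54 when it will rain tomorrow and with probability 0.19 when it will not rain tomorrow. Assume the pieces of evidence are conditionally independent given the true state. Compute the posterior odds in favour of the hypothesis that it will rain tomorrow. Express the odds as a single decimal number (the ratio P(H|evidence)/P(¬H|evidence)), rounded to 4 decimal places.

Prior odds = 0.249/(1−0.249) = 0.33156.
Likelihood ratio for E1 = 0.73/0.19 = 3.8421.
Likelihood ratio for E2 = 0.54/0.19 = 2.8421.
Posterior odds = prior odds × LR₁ × LR₂ = 3.6205.

Posterior odds ≈ 3.6205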